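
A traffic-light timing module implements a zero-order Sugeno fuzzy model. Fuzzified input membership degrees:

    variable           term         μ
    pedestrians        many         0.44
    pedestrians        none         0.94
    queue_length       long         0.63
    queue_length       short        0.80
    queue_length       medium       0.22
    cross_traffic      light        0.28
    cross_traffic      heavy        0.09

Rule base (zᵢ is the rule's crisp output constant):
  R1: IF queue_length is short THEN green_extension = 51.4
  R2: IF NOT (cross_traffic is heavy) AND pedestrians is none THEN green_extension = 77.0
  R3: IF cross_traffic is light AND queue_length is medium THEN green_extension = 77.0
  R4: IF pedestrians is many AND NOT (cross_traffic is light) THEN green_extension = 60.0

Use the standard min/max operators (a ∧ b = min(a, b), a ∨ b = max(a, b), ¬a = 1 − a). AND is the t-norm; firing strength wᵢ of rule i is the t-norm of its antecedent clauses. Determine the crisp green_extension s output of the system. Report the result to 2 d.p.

65.20

R1 (z=51.4): short=0.80 → w = 0.80
R2 (z=77.0): ¬heavy=1−0.09=0.91, none=0.94; AND[min(a, b)] → w = 0.91
R3 (z=77.0): light=0.28, medium=0.22; AND[min(a, b)] → w = 0.22
R4 (z=60.0): many=0.44, ¬light=1−0.28=0.72; AND[min(a, b)] → w = 0.44
Weighted average = (0.80·51.4 + 0.91·77.0 + 0.22·77.0 + 0.44·60.0) / (0.80 + 0.91 + 0.22 + 0.44)
  = 154.5300 / 2.3700 = 65.20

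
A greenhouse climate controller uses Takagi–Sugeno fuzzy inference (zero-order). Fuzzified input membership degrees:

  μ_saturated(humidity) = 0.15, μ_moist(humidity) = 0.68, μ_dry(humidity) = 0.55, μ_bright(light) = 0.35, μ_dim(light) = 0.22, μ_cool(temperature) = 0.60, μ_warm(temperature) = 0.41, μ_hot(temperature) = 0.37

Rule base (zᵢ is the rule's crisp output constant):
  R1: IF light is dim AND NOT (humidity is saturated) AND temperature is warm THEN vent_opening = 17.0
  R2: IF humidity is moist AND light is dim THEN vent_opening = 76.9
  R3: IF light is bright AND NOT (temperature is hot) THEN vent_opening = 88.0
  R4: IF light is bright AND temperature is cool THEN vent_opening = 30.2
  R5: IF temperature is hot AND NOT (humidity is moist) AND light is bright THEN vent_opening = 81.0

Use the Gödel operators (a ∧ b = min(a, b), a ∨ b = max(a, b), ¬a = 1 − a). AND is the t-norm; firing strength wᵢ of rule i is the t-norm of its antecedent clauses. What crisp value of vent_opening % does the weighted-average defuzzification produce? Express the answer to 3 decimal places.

60.238

R1 (z=17.0): dim=0.22, ¬saturated=1−0.15=0.85, warm=0.41; AND[min(a, b)] → w = 0.22
R2 (z=76.9): moist=0.68, dim=0.22; AND[min(a, b)] → w = 0.22
R3 (z=88.0): bright=0.35, ¬hot=1−0.37=0.63; AND[min(a, b)] → w = 0.35
R4 (z=30.2): bright=0.35, cool=0.60; AND[min(a, b)] → w = 0.35
R5 (z=81.0): hot=0.37, ¬moist=1−0.68=0.32, bright=0.35; AND[min(a, b)] → w = 0.32
Weighted average = (0.22·17.0 + 0.22·76.9 + 0.35·88.0 + 0.35·30.2 + 0.32·81.0) / (0.22 + 0.22 + 0.35 + 0.35 + 0.32)
  = 87.9480 / 1.4600 = 60.238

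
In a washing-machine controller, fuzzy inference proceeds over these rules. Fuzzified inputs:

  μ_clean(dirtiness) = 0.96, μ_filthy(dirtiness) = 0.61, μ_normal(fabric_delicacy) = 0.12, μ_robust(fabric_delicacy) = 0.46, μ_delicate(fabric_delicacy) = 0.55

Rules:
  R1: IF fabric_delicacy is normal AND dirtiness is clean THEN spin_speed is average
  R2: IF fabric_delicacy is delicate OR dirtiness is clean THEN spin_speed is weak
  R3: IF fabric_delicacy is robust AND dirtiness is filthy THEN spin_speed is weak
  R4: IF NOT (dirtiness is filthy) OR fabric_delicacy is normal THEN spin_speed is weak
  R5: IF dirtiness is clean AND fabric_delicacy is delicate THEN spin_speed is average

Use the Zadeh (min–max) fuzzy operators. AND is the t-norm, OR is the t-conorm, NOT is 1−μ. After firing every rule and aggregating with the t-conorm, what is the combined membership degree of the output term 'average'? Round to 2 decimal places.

R1: normal=0.12, clean=0.96; AND[min(a, b)] → w = 0.12
R2: delicate=0.55, clean=0.96; OR[max(a, b)] → w = 0.96
R3: robust=0.46, filthy=0.61; AND[min(a, b)] → w = 0.46
R4: ¬filthy=1−0.61=0.39, normal=0.12; OR[max(a, b)] → w = 0.39
R5: clean=0.96, delicate=0.55; AND[min(a, b)] → w = 0.55
Rules with consequent 'average': {R1, R5} → strengths 0.12, 0.55
Aggregate via t-conorm [max(a, b)]: 0.55

0.55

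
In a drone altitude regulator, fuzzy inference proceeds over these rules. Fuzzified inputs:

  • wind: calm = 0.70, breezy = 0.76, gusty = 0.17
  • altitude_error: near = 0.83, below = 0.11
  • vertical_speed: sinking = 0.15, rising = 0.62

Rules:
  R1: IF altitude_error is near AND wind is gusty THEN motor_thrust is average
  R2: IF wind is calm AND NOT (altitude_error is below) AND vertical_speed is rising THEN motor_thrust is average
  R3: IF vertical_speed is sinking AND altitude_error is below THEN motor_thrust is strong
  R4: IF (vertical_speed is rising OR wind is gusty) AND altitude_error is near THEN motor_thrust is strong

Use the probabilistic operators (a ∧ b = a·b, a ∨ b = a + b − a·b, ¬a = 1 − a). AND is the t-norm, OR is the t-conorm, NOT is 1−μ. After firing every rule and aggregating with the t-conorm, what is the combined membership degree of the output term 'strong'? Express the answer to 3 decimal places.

R1: near=0.83, gusty=0.17; AND[a·b] → w = 0.1411
R2: calm=0.70, ¬below=1−0.11=0.89, rising=0.62; AND[a·b] → w = 0.3863
R3: sinking=0.15, below=0.11; AND[a·b] → w = 0.0165
R4: (rising=0.62 OR gusty=0.17) = 0.6846; AND[a·b] with near=0.83 → w = 0.5682
Rules with consequent 'strong': {R3, R4} → strengths 0.0165, 0.5682
Aggregate via t-conorm [a + b − a·b]: 0.5753

0.575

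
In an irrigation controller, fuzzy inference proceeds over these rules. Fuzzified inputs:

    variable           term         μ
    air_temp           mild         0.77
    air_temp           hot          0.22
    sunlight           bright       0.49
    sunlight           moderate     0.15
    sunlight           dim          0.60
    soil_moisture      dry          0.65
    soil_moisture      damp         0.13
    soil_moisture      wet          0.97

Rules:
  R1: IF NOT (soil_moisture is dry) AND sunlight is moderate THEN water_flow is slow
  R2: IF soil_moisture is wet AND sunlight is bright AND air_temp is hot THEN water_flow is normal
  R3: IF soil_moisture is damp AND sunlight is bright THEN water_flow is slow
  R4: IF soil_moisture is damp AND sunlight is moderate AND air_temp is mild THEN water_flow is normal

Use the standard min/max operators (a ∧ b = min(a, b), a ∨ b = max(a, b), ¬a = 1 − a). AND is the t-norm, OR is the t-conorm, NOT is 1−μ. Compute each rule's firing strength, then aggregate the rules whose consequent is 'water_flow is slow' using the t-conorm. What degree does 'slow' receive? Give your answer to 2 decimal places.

R1: ¬dry=1−0.65=0.35, moderate=0.15; AND[min(a, b)] → w = 0.15
R2: wet=0.97, bright=0.49, hot=0.22; AND[min(a, b)] → w = 0.22
R3: damp=0.13, bright=0.49; AND[min(a, b)] → w = 0.13
R4: damp=0.13, moderate=0.15, mild=0.77; AND[min(a, b)] → w = 0.13
Rules with consequent 'slow': {R1, R3} → strengths 0.15, 0.13
Aggregate via t-conorm [max(a, b)]: 0.15

0.15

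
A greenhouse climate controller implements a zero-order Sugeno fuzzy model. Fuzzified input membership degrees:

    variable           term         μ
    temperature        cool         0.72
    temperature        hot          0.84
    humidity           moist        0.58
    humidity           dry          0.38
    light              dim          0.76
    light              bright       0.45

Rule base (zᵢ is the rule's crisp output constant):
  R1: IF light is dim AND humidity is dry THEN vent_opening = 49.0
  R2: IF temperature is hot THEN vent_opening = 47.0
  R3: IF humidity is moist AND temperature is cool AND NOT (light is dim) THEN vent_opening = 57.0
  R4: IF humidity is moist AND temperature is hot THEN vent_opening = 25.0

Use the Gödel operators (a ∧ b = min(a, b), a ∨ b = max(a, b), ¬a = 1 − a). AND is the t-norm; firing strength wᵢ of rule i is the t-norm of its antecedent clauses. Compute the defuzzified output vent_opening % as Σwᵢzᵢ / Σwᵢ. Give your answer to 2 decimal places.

42.29

R1 (z=49.0): dim=0.76, dry=0.38; AND[min(a, b)] → w = 0.38
R2 (z=47.0): hot=0.84 → w = 0.84
R3 (z=57.0): moist=0.58, cool=0.72, ¬dim=1−0.76=0.24; AND[min(a, b)] → w = 0.24
R4 (z=25.0): moist=0.58, hot=0.84; AND[min(a, b)] → w = 0.58
Weighted average = (0.38·49.0 + 0.84·47.0 + 0.24·57.0 + 0.58·25.0) / (0.38 + 0.84 + 0.24 + 0.58)
  = 86.2800 / 2.0400 = 42.29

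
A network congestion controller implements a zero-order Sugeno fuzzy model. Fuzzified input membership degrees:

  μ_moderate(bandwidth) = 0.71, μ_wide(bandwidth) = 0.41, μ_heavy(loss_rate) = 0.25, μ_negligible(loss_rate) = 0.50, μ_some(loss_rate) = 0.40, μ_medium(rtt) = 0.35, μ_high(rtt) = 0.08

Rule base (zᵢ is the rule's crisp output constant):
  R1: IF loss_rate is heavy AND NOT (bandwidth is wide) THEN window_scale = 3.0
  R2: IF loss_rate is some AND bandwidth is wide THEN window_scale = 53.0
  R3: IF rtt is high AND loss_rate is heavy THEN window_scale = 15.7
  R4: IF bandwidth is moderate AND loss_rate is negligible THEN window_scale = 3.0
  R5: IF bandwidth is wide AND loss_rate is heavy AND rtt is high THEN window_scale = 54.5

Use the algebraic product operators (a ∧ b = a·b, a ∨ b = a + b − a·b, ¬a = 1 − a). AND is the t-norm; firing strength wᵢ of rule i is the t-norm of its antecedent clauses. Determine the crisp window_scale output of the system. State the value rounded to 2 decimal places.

15.78

R1 (z=3.0): heavy=0.25, ¬wide=1−0.41=0.59; AND[a·b] → w = 0.1475
R2 (z=53.0): some=0.40, wide=0.41; AND[a·b] → w = 0.1640
R3 (z=15.7): high=0.08, heavy=0.25; AND[a·b] → w = 0.0200
R4 (z=3.0): moderate=0.71, negligible=0.50; AND[a·b] → w = 0.3550
R5 (z=54.5): wide=0.41, heavy=0.25, high=0.08; AND[a·b] → w = 0.0082
Weighted average = (0.1475·3.0 + 0.1640·53.0 + 0.0200·15.7 + 0.3550·3.0 + 0.0082·54.5) / (0.1475 + 0.1640 + 0.0200 + 0.3550 + 0.0082)
  = 10.9604 / 0.6947 = 15.78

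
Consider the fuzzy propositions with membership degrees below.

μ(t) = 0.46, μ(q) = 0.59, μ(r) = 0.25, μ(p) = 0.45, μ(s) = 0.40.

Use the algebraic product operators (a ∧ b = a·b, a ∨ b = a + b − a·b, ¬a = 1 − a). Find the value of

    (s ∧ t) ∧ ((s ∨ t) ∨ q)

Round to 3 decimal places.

0.160

s ∧ t = a·b on (0.4000, 0.4600) = 0.1840
s ∨ t = a + b − a·b on (0.4000, 0.4600) = 0.6760
(s ∨ t) ∨ q = a + b − a·b on (0.6760, 0.5900) = 0.8672
(s ∧ t) ∧ ((s ∨ t) ∨ q) = a·b on (0.1840, 0.8672) = 0.1596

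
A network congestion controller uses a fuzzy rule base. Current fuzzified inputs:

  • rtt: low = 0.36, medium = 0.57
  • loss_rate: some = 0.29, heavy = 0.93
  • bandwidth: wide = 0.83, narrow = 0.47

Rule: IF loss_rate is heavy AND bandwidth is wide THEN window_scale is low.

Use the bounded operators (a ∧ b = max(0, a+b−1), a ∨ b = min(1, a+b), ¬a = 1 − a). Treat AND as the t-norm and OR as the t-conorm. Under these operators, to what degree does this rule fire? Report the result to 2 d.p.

firing strength: heavy=0.93, wide=0.83; AND[max(0, a+b−1)] → w = 0.76

0.76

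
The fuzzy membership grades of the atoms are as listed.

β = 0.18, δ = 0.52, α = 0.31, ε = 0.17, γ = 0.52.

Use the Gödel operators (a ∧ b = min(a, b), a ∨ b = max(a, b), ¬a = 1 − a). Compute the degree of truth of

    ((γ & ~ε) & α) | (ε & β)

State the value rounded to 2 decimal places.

0.31

~ε = 1 − 0.17 = 0.83
γ & ~ε = min(a, b) on (0.52, 0.83) = 0.52
(γ & ~ε) & α = min(a, b) on (0.52, 0.31) = 0.31
ε & β = min(a, b) on (0.17, 0.18) = 0.17
((γ & ~ε) & α) | (ε & β) = max(a, b) on (0.31, 0.17) = 0.31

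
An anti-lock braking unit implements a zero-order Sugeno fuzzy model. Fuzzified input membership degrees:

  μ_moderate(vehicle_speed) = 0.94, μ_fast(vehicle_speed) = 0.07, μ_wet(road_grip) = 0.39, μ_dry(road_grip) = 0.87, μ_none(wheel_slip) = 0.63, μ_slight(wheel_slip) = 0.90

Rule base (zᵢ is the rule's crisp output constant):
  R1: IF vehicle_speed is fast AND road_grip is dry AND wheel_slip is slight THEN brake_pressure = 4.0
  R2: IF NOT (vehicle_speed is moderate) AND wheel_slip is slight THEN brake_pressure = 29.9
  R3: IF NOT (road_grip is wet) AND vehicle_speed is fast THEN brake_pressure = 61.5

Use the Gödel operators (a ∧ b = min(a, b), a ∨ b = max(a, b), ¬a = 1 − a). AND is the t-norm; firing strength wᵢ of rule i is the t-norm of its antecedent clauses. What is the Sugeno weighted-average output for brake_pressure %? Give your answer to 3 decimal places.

R1 (z=4.0): fast=0.07, dry=0.87, slight=0.90; AND[min(a, b)] → w = 0.07
R2 (z=29.9): ¬moderate=1−0.94=0.06, slight=0.90; AND[min(a, b)] → w = 0.06
R3 (z=61.5): ¬wet=1−0.39=0.61, fast=0.07; AND[min(a, b)] → w = 0.07
Weighted average = (0.07·4.0 + 0.06·29.9 + 0.07·61.5) / (0.07 + 0.06 + 0.07)
  = 6.3790 / 0.2000 = 31.895

31.895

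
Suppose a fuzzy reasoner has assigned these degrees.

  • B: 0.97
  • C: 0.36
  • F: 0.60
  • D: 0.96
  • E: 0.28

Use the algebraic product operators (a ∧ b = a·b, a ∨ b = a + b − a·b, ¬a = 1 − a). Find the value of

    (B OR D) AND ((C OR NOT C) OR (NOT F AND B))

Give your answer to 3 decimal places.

B OR D = a + b − a·b on (0.9700, 0.9600) = 0.9988
NOT C = 1 − 0.3600 = 0.6400
C OR NOT C = a + b − a·b on (0.3600, 0.6400) = 0.7696
NOT F = 1 − 0.6000 = 0.4000
NOT F AND B = a·b on (0.4000, 0.9700) = 0.3880
(C OR NOT C) OR (NOT F AND B) = a + b − a·b on (0.7696, 0.3880) = 0.8590
(B OR D) AND ((C OR NOT C) OR (NOT F AND B)) = a·b on (0.9988, 0.8590) = 0.8580

0.858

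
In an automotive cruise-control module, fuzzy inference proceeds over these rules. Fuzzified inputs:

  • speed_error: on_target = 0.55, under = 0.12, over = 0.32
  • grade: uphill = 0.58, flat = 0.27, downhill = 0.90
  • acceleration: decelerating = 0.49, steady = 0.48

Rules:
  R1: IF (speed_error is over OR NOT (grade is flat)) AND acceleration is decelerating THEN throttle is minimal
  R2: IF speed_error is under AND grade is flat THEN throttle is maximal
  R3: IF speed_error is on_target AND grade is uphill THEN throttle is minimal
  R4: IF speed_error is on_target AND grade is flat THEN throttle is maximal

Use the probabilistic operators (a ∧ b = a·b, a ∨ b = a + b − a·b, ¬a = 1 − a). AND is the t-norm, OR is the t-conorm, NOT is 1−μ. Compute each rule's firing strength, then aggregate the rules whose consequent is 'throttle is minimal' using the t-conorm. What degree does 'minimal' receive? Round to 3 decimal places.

0.591

R1: (over=0.32 OR ¬flat=1−0.27=0.73) = 0.8164; AND[a·b] with decelerating=0.49 → w = 0.4000
R2: under=0.12, flat=0.27; AND[a·b] → w = 0.0324
R3: on_target=0.55, uphill=0.58; AND[a·b] → w = 0.3190
R4: on_target=0.55, flat=0.27; AND[a·b] → w = 0.1485
Rules with consequent 'minimal': {R1, R3} → strengths 0.4000, 0.3190
Aggregate via t-conorm [a + b − a·b]: 0.5914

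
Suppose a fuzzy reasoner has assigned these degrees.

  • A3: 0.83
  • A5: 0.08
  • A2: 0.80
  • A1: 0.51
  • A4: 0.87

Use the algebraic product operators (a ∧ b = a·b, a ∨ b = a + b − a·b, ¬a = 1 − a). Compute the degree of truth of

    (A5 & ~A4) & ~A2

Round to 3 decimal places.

~A4 = 1 − 0.8700 = 0.1300
A5 & ~A4 = a·b on (0.0800, 0.1300) = 0.0104
~A2 = 1 − 0.8000 = 0.2000
(A5 & ~A4) & ~A2 = a·b on (0.0104, 0.2000) = 0.0021

0.002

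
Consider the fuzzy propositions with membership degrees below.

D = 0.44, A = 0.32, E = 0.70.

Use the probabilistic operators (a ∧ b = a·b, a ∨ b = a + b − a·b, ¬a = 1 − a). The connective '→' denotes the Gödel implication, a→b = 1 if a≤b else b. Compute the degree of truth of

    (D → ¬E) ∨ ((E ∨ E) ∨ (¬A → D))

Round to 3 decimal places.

¬E = 1 − 0.7000 = 0.3000
D → ¬E  [Gödel: 1 if a≤b else b] with a=0.4400, b=0.3000 → 0.3000
E ∨ E = a + b − a·b on (0.7000, 0.7000) = 0.9100
¬A = 1 − 0.3200 = 0.6800
¬A → D  [Gödel: 1 if a≤b else b] with a=0.6800, b=0.4400 → 0.4400
(E ∨ E) ∨ (¬A → D) = a + b − a·b on (0.9100, 0.4400) = 0.9496
(D → ¬E) ∨ ((E ∨ E) ∨ (¬A → D)) = a + b − a·b on (0.3000, 0.9496) = 0.9647

0.965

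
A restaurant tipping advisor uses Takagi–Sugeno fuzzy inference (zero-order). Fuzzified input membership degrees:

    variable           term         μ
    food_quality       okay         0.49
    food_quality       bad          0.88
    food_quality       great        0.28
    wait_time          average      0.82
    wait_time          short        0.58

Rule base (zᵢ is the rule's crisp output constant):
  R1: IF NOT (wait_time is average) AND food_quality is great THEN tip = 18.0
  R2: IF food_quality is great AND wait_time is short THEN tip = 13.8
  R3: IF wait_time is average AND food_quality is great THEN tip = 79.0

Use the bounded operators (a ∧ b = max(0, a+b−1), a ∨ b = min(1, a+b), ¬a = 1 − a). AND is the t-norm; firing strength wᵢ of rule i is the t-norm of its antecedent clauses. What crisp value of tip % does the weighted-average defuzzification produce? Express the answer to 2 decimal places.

79.00

R1 (z=18.0): ¬average=1−0.82=0.18, great=0.28; AND[max(0, a+b−1)] → w = 0.00
R2 (z=13.8): great=0.28, short=0.58; AND[max(0, a+b−1)] → w = 0.00
R3 (z=79.0): average=0.82, great=0.28; AND[max(0, a+b−1)] → w = 0.10
Weighted average = (0.00·18.0 + 0.00·13.8 + 0.10·79.0) / (0.00 + 0.00 + 0.10)
  = 7.9000 / 0.1000 = 79.00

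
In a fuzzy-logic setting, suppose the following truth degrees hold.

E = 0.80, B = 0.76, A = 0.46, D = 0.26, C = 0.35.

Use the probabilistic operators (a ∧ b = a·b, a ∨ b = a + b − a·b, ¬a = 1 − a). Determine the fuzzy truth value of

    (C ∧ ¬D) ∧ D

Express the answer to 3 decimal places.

¬D = 1 − 0.2600 = 0.7400
C ∧ ¬D = a·b on (0.3500, 0.7400) = 0.2590
(C ∧ ¬D) ∧ D = a·b on (0.2590, 0.2600) = 0.0673

0.067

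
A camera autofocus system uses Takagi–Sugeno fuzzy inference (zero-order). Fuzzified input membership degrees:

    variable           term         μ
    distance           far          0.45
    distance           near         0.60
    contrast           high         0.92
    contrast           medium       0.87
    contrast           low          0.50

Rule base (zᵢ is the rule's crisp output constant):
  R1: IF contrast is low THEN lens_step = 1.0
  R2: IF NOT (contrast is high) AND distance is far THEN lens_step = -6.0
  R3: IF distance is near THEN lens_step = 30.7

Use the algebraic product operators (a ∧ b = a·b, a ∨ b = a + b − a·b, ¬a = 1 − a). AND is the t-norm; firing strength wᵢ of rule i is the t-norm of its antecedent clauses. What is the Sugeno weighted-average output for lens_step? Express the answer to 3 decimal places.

16.465

R1 (z=1.0): low=0.50 → w = 0.5000
R2 (z=-6.0): ¬high=1−0.92=0.08, far=0.45; AND[a·b] → w = 0.0360
R3 (z=30.7): near=0.60 → w = 0.6000
Weighted average = (0.5000·1.0 + 0.0360·-6.0 + 0.6000·30.7) / (0.5000 + 0.0360 + 0.6000)
  = 18.7040 / 1.1360 = 16.465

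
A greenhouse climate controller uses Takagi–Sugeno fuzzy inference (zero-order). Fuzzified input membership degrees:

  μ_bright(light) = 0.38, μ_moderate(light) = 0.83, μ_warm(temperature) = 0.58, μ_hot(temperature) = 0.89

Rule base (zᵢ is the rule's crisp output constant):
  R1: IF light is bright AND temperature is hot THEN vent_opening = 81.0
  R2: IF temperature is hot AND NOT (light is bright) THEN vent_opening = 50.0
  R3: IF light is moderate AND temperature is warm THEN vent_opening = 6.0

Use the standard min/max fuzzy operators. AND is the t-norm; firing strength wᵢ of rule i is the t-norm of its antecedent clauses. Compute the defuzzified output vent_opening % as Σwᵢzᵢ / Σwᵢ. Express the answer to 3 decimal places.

41.304

R1 (z=81.0): bright=0.38, hot=0.89; AND[min(a, b)] → w = 0.38
R2 (z=50.0): hot=0.89, ¬bright=1−0.38=0.62; AND[min(a, b)] → w = 0.62
R3 (z=6.0): moderate=0.83, warm=0.58; AND[min(a, b)] → w = 0.58
Weighted average = (0.38·81.0 + 0.62·50.0 + 0.58·6.0) / (0.38 + 0.62 + 0.58)
  = 65.2600 / 1.5800 = 41.304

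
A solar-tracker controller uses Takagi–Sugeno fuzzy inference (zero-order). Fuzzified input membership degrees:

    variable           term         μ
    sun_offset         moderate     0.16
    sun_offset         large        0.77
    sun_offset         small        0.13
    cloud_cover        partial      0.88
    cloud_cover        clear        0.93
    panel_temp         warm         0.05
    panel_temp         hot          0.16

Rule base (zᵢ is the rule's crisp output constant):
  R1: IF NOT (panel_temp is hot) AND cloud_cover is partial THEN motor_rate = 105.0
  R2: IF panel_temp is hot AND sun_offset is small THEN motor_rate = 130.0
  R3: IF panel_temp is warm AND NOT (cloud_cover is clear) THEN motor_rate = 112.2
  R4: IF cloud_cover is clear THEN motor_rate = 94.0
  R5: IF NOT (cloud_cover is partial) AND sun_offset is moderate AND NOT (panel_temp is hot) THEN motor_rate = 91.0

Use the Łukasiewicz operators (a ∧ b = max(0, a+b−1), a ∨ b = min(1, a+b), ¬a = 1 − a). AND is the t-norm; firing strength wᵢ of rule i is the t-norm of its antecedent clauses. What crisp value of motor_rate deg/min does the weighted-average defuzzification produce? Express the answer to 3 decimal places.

R1 (z=105.0): ¬hot=1−0.16=0.84, partial=0.88; AND[max(0, a+b−1)] → w = 0.72
R2 (z=130.0): hot=0.16, small=0.13; AND[max(0, a+b−1)] → w = 0.00
R3 (z=112.2): warm=0.05, ¬clear=1−0.93=0.07; AND[max(0, a+b−1)] → w = 0.00
R4 (z=94.0): clear=0.93 → w = 0.93
R5 (z=91.0): ¬partial=1−0.88=0.12, moderate=0.16, ¬hot=1−0.16=0.84; AND[max(0, a+b−1)] → w = 0.00
Weighted average = (0.72·105.0 + 0.00·130.0 + 0.00·112.2 + 0.93·94.0 + 0.00·91.0) / (0.72 + 0.00 + 0.00 + 0.93 + 0.00)
  = 163.0200 / 1.6500 = 98.800

98.800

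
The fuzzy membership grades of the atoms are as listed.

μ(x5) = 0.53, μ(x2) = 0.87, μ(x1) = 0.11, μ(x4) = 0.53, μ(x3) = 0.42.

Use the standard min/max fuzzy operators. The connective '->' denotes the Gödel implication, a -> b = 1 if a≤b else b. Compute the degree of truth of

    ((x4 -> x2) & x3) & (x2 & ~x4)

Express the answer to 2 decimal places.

x4 -> x2  [Gödel: 1 if a≤b else b] with a=0.53, b=0.87 → 1.00
(x4 -> x2) & x3 = min(a, b) on (1.00, 0.42) = 0.42
~x4 = 1 − 0.53 = 0.47
x2 & ~x4 = min(a, b) on (0.87, 0.47) = 0.47
((x4 -> x2) & x3) & (x2 & ~x4) = min(a, b) on (0.42, 0.47) = 0.42

0.42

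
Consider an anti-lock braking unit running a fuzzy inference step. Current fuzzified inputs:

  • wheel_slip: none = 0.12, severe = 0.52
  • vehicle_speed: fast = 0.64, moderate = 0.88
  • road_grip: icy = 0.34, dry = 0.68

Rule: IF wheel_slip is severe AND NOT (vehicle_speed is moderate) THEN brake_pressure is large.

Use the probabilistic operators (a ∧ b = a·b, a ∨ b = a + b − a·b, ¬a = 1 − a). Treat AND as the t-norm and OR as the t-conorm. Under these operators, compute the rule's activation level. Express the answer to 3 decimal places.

0.062

firing strength: severe=0.52, ¬moderate=1−0.88=0.12; AND[a·b] → w = 0.0624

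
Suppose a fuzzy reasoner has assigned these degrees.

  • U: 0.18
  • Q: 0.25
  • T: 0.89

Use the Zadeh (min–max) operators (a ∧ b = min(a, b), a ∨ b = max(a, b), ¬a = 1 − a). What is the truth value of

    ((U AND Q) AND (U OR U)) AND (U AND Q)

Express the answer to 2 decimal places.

0.18

U AND Q = min(a, b) on (0.18, 0.25) = 0.18
U OR U = max(a, b) on (0.18, 0.18) = 0.18
(U AND Q) AND (U OR U) = min(a, b) on (0.18, 0.18) = 0.18
U AND Q = min(a, b) on (0.18, 0.25) = 0.18
((U AND Q) AND (U OR U)) AND (U AND Q) = min(a, b) on (0.18, 0.18) = 0.18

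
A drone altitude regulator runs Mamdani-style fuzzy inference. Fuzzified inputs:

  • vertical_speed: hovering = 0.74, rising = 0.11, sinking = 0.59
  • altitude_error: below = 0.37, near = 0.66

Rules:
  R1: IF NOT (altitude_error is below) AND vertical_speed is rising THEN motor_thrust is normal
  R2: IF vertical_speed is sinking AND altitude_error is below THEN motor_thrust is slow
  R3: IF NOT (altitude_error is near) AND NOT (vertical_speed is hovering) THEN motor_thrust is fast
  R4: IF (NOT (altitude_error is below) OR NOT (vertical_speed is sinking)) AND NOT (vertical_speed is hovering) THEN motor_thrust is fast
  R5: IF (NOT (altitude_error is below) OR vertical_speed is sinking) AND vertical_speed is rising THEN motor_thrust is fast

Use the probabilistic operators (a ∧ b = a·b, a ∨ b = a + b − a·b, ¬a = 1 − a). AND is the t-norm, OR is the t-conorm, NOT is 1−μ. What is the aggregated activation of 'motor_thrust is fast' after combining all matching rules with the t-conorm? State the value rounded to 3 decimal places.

0.341

R1: ¬below=1−0.37=0.63, rising=0.11; AND[a·b] → w = 0.0693
R2: sinking=0.59, below=0.37; AND[a·b] → w = 0.2183
R3: ¬near=1−0.66=0.34, ¬hovering=1−0.74=0.26; AND[a·b] → w = 0.0884
R4: (¬below=1−0.37=0.63 OR ¬sinking=1−0.59=0.41) = 0.7817; AND[a·b] with ¬hovering=1−0.74=0.26 → w = 0.2032
R5: (¬below=1−0.37=0.63 OR sinking=0.59) = 0.8483; AND[a·b] with rising=0.11 → w = 0.0933
Rules with consequent 'fast': {R3, R4, R5} → strengths 0.0884, 0.2032, 0.0933
Aggregate via t-conorm [a + b − a·b]: 0.3415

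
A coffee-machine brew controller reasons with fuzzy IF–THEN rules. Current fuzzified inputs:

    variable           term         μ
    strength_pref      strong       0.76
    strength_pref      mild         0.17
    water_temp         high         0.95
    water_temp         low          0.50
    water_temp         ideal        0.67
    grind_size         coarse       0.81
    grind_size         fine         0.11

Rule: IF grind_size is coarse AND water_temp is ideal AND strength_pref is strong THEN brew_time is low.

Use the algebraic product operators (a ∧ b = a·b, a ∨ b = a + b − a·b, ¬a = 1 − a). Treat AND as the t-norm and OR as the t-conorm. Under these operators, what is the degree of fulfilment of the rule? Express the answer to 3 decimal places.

firing strength: coarse=0.81, ideal=0.67, strong=0.76; AND[a·b] → w = 0.4125

0.412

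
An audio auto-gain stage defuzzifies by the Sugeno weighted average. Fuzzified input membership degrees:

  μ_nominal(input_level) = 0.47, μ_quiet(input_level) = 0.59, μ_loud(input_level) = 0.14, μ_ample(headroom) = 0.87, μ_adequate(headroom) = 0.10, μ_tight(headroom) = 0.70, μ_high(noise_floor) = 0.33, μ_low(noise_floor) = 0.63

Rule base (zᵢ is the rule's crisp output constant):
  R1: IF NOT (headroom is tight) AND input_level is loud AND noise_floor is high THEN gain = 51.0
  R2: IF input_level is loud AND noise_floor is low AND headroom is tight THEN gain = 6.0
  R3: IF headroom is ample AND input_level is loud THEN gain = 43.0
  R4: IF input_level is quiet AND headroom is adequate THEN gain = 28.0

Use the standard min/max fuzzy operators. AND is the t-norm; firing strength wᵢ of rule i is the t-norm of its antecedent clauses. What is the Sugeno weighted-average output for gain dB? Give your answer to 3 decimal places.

R1 (z=51.0): ¬tight=1−0.70=0.30, loud=0.14, high=0.33; AND[min(a, b)] → w = 0.14
R2 (z=6.0): loud=0.14, low=0.63, tight=0.70; AND[min(a, b)] → w = 0.14
R3 (z=43.0): ample=0.87, loud=0.14; AND[min(a, b)] → w = 0.14
R4 (z=28.0): quiet=0.59, adequate=0.10; AND[min(a, b)] → w = 0.10
Weighted average = (0.14·51.0 + 0.14·6.0 + 0.14·43.0 + 0.10·28.0) / (0.14 + 0.14 + 0.14 + 0.10)
  = 16.8000 / 0.5200 = 32.308

32.308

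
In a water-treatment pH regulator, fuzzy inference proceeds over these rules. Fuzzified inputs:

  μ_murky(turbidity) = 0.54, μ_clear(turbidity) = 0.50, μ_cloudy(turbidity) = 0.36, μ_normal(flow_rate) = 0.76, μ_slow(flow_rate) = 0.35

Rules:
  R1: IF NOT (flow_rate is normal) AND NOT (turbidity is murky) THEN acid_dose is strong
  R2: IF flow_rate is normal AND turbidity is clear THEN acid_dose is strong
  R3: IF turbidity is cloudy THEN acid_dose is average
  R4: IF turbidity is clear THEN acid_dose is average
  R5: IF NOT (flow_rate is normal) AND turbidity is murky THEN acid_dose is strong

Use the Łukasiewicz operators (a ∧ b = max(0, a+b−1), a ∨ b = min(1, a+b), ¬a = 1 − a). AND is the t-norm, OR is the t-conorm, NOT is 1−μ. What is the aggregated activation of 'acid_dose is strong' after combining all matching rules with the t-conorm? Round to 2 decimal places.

R1: ¬normal=1−0.76=0.24, ¬murky=1−0.54=0.46; AND[max(0, a+b−1)] → w = 0.00
R2: normal=0.76, clear=0.50; AND[max(0, a+b−1)] → w = 0.26
R3: cloudy=0.36 → w = 0.36
R4: clear=0.50 → w = 0.50
R5: ¬normal=1−0.76=0.24, murky=0.54; AND[max(0, a+b−1)] → w = 0.00
Rules with consequent 'strong': {R1, R2, R5} → strengths 0.00, 0.26, 0.00
Aggregate via t-conorm [min(1, a+b)]: 0.26

0.26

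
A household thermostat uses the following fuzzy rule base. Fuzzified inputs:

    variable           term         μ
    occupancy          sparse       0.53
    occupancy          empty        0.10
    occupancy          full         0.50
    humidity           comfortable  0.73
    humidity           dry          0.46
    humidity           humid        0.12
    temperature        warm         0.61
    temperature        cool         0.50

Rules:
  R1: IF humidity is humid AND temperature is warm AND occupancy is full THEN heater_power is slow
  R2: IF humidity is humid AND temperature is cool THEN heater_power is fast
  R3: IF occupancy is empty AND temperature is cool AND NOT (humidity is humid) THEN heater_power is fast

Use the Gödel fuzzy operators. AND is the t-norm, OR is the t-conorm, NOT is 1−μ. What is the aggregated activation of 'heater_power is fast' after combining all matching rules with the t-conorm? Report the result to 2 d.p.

R1: humid=0.12, warm=0.61, full=0.50; AND[min(a, b)] → w = 0.12
R2: humid=0.12, cool=0.50; AND[min(a, b)] → w = 0.12
R3: empty=0.10, cool=0.50, ¬humid=1−0.12=0.88; AND[min(a, b)] → w = 0.10
Rules with consequent 'fast': {R2, R3} → strengths 0.12, 0.10
Aggregate via t-conorm [max(a, b)]: 0.12

0.12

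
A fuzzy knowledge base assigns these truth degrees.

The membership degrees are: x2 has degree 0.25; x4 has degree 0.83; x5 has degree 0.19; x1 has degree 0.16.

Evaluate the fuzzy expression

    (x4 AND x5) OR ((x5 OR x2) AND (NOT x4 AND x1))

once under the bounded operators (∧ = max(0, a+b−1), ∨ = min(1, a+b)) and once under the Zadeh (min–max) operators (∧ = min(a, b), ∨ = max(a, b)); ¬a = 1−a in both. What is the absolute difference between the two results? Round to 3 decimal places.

0.170

Under bounded:
  x4 AND x5 = max(0, a+b−1) on (0.83, 0.19) = 0.02
  x5 OR x2 = min(1, a+b) on (0.19, 0.25) = 0.44
  NOT x4 = 1 − 0.83 = 0.17
  NOT x4 AND x1 = max(0, a+b−1) on (0.17, 0.16) = 0.00
  (x5 OR x2) AND (NOT x4 AND x1) = max(0, a+b−1) on (0.44, 0.00) = 0.00
  (x4 AND x5) OR ((x5 OR x2) AND (NOT x4 AND x1)) = min(1, a+b) on (0.02, 0.00) = 0.02
  → value = 0.0200
Under Zadeh (min–max):
  x4 AND x5 = min(a, b) on (0.83, 0.19) = 0.19
  x5 OR x2 = max(a, b) on (0.19, 0.25) = 0.25
  NOT x4 = 1 − 0.83 = 0.17
  NOT x4 AND x1 = min(a, b) on (0.17, 0.16) = 0.16
  (x5 OR x2) AND (NOT x4 AND x1) = min(a, b) on (0.25, 0.16) = 0.16
  (x4 AND x5) OR ((x5 OR x2) AND (NOT x4 AND x1)) = max(a, b) on (0.19, 0.16) = 0.19
  → value = 0.1900
|0.0200 − 0.1900| = 0.170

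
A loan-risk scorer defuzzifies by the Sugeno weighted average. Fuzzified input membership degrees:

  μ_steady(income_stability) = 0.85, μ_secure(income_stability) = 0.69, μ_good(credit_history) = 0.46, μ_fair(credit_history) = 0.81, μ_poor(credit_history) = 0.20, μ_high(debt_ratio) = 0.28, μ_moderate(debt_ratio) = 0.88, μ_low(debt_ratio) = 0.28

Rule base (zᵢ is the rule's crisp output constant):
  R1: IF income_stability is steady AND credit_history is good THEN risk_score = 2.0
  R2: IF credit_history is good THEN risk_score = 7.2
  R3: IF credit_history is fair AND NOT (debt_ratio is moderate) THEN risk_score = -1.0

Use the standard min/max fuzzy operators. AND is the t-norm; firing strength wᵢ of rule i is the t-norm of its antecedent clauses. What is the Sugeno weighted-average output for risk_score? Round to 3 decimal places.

3.954

R1 (z=2.0): steady=0.85, good=0.46; AND[min(a, b)] → w = 0.46
R2 (z=7.2): good=0.46 → w = 0.46
R3 (z=-1.0): fair=0.81, ¬moderate=1−0.88=0.12; AND[min(a, b)] → w = 0.12
Weighted average = (0.46·2.0 + 0.46·7.2 + 0.12·-1.0) / (0.46 + 0.46 + 0.12)
  = 4.1120 / 1.0400 = 3.954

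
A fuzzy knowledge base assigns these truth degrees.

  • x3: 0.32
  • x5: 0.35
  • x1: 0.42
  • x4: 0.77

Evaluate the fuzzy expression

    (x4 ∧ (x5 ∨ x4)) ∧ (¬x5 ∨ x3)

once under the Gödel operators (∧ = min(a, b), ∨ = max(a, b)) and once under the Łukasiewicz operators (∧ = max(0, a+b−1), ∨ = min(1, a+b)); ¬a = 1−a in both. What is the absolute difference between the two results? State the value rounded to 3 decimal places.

Under Gödel:
  x5 ∨ x4 = max(a, b) on (0.35, 0.77) = 0.77
  x4 ∧ (x5 ∨ x4) = min(a, b) on (0.77, 0.77) = 0.77
  ¬x5 = 1 − 0.35 = 0.65
  ¬x5 ∨ x3 = max(a, b) on (0.65, 0.32) = 0.65
  (x4 ∧ (x5 ∨ x4)) ∧ (¬x5 ∨ x3) = min(a, b) on (0.77, 0.65) = 0.65
  → value = 0.6500
Under Łukasiewicz:
  x5 ∨ x4 = min(1, a+b) on (0.35, 0.77) = 1.00
  x4 ∧ (x5 ∨ x4) = max(0, a+b−1) on (0.77, 1.00) = 0.77
  ¬x5 = 1 − 0.35 = 0.65
  ¬x5 ∨ x3 = min(1, a+b) on (0.65, 0.32) = 0.97
  (x4 ∧ (x5 ∨ x4)) ∧ (¬x5 ∨ x3) = max(0, a+b−1) on (0.77, 0.97) = 0.74
  → value = 0.7400
|0.6500 − 0.7400| = 0.090

0.090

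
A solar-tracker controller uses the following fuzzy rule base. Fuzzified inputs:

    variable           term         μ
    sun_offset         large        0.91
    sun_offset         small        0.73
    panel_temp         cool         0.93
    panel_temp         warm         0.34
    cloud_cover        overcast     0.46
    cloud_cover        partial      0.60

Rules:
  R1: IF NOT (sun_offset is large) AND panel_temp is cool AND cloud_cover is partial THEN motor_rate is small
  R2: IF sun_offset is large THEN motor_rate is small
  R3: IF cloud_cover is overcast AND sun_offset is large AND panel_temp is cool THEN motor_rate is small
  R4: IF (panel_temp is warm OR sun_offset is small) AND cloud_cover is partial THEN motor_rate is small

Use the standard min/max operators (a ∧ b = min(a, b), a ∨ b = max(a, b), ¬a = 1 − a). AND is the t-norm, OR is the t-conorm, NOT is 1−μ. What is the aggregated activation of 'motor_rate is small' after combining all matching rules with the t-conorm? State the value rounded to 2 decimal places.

R1: ¬large=1−0.91=0.09, cool=0.93, partial=0.60; AND[min(a, b)] → w = 0.09
R2: large=0.91 → w = 0.91
R3: overcast=0.46, large=0.91, cool=0.93; AND[min(a, b)] → w = 0.46
R4: (warm=0.34 OR small=0.73) = 0.73; AND[min(a, b)] with partial=0.60 → w = 0.60
Rules with consequent 'small': {R1, R2, R3, R4} → strengths 0.09, 0.91, 0.46, 0.60
Aggregate via t-conorm [max(a, b)]: 0.91

0.91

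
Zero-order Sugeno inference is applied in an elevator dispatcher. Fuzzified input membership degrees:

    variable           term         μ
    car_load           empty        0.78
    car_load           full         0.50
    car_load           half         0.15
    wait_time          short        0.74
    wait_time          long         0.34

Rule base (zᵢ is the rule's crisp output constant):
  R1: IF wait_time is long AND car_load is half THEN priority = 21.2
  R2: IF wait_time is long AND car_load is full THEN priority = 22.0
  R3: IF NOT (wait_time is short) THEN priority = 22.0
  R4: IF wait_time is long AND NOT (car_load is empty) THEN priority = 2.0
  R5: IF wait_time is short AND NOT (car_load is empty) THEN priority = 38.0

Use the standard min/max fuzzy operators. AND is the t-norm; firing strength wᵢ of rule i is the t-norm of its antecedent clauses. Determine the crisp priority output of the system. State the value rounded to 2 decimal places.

R1 (z=21.2): long=0.34, half=0.15; AND[min(a, b)] → w = 0.15
R2 (z=22.0): long=0.34, full=0.50; AND[min(a, b)] → w = 0.34
R3 (z=22.0): ¬short=1−0.74=0.26 → w = 0.26
R4 (z=2.0): long=0.34, ¬empty=1−0.78=0.22; AND[min(a, b)] → w = 0.22
R5 (z=38.0): short=0.74, ¬empty=1−0.78=0.22; AND[min(a, b)] → w = 0.22
Weighted average = (0.15·21.2 + 0.34·22.0 + 0.26·22.0 + 0.22·2.0 + 0.22·38.0) / (0.15 + 0.34 + 0.26 + 0.22 + 0.22)
  = 25.1800 / 1.1900 = 21.16

21.16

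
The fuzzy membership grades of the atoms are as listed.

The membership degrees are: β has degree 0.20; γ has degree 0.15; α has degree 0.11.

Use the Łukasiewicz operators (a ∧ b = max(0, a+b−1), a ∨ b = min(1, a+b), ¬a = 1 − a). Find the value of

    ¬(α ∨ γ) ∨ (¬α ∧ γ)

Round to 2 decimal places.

α ∨ γ = min(1, a+b) on (0.11, 0.15) = 0.26
¬(α ∨ γ) = 1 − 0.26 = 0.74
¬α = 1 − 0.11 = 0.89
¬α ∧ γ = max(0, a+b−1) on (0.89, 0.15) = 0.04
¬(α ∨ γ) ∨ (¬α ∧ γ) = min(1, a+b) on (0.74, 0.04) = 0.78

0.78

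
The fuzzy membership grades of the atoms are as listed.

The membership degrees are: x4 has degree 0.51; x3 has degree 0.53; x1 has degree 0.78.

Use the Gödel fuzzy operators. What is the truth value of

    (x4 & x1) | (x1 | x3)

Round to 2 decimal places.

x4 & x1 = min(a, b) on (0.51, 0.78) = 0.51
x1 | x3 = max(a, b) on (0.78, 0.53) = 0.78
(x4 & x1) | (x1 | x3) = max(a, b) on (0.51, 0.78) = 0.78

0.78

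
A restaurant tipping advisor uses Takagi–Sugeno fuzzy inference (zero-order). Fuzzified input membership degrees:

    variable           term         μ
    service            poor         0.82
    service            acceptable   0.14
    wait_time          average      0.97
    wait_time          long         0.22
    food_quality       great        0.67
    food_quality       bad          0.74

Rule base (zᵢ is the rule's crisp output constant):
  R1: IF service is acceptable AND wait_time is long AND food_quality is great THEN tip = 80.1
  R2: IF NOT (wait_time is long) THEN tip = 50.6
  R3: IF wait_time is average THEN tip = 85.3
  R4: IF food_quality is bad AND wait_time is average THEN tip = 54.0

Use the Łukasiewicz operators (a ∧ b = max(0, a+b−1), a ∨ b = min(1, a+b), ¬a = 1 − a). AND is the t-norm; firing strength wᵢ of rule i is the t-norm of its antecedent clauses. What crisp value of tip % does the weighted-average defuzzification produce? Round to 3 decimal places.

65.264

R1 (z=80.1): acceptable=0.14, long=0.22, great=0.67; AND[max(0, a+b−1)] → w = 0.00
R2 (z=50.6): ¬long=1−0.22=0.78 → w = 0.78
R3 (z=85.3): average=0.97 → w = 0.97
R4 (z=54.0): bad=0.74, average=0.97; AND[max(0, a+b−1)] → w = 0.71
Weighted average = (0.00·80.1 + 0.78·50.6 + 0.97·85.3 + 0.71·54.0) / (0.00 + 0.78 + 0.97 + 0.71)
  = 160.5490 / 2.4600 = 65.264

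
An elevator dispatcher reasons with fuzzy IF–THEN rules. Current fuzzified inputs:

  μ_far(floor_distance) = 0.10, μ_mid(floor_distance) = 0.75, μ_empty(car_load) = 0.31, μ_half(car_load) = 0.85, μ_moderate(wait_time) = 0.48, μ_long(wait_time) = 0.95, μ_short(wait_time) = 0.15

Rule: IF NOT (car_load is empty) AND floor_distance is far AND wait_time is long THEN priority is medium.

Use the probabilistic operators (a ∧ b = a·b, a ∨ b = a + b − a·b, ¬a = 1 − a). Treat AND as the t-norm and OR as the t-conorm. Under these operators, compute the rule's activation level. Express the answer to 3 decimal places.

0.066

firing strength: ¬empty=1−0.31=0.69, far=0.10, long=0.95; AND[a·b] → w = 0.0655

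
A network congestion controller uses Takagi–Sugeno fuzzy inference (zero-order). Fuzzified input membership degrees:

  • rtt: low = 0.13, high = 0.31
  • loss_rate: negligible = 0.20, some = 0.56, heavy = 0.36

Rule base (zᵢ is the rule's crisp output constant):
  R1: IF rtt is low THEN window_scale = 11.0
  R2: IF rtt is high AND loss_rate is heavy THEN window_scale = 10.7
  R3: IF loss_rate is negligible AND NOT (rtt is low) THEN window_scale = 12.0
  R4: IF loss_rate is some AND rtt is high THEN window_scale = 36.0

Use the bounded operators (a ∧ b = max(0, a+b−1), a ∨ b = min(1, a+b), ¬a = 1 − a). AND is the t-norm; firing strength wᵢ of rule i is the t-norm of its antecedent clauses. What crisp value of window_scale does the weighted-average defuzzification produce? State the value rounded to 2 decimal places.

11.35

R1 (z=11.0): low=0.13 → w = 0.13
R2 (z=10.7): high=0.31, heavy=0.36; AND[max(0, a+b−1)] → w = 0.00
R3 (z=12.0): negligible=0.20, ¬low=1−0.13=0.87; AND[max(0, a+b−1)] → w = 0.07
R4 (z=36.0): some=0.56, high=0.31; AND[max(0, a+b−1)] → w = 0.00
Weighted average = (0.13·11.0 + 0.00·10.7 + 0.07·12.0 + 0.00·36.0) / (0.13 + 0.00 + 0.07 + 0.00)
  = 2.2700 / 0.2000 = 11.35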